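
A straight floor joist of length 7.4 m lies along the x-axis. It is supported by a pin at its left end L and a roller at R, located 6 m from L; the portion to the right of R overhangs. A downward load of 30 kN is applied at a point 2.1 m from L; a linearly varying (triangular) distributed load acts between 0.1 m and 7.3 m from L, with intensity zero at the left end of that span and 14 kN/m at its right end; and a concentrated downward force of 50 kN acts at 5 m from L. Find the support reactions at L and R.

Resultant of the triangular load: ½ × 14 × 7.2 = 50.4 kN, acting at 4.9 m from L (one-third of the span from the peak).
Taking moments about L: R_y·6 − 30·2.1 − (½·14·7.2)·4.9 − 50·5 = 0 → R_y = 559.96/6 = 93.3267 ≈ 93.33 kN.
ΣF_y = 0: L_y + 93.3267 − 30 − ½·14·7.2 − 50 = 0 → L_y = 37.07 kN.
ΣF_x = 0: no horizontal applied forces, so L_x = 0.

L_x = 0, L_y = 37.07 kN, R_y = 93.33 kN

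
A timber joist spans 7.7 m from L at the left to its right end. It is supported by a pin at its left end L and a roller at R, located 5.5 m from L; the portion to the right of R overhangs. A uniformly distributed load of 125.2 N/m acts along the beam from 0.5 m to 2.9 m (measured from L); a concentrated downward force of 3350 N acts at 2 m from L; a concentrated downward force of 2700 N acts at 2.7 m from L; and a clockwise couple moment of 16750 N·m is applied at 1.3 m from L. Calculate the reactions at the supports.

L_x = 0, L_y = 668.5 N, R_y = 5682 N

Resultant of the distributed load: 125.2 × 2.4 = 300.48 N at 1.7 m from L.
Moments about L: R_y·5.5 − (125.2·2.4)·1.7 − 3350·2 − 2700·2.7 − 16750 = 0 → R_y = 31250.816/5.5 = 5681.97 ≈ 5682 N.
ΣF_y = 0: L_y + 5681.97 − 125.2·2.4 − 3350 − 2700 = 0 → L_y = 668.5 N.
ΣF_x = 0: no horizontal applied forces, so L_x = 0.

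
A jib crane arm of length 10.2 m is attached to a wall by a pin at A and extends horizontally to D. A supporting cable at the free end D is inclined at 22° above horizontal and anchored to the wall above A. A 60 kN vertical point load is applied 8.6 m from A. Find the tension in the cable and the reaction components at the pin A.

ΣM about A: T·sin22°·10.2 − 60·8.6 = 0 → T = 516/(10.2·0.374607) = 135.043 ≈ 135.0 kN.
ΣF_x = 0: A_x − T·cos22° = 0 → A_x = 135.043 × 0.927184 = 125.2 kN.
ΣF_y = 0: A_y + T·sin22° − 60 = 0 → A_y = 60 − 135.043 × 0.374607 = 9.412 kN.

T = 135.0 kN, A_x = 125.2 kN, A_y = 9.412 kN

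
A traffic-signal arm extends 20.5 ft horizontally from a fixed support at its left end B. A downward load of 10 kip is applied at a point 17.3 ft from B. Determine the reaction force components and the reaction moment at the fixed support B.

B_x = 0, B_y = 10.00 kip, M_B = 173.0 kip·ft

ΣF_x = 0: B_x = 0.
ΣF_y = 0: B_y − 10 = 0 → B_y = 10.00 kip.
ΣM about B: M_B − 10·17.3 = 0 → M_B = 173.0 kip·ft.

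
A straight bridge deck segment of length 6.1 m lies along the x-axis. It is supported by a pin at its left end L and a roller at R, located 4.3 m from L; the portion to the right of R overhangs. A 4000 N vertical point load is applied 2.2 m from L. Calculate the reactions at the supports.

Taking moments about L: R_y·4.3 − 4000·2.2 = 0 → R_y = 8800/4.3 = 2046.51 ≈ 2047 N.
ΣF_y = 0: L_y + 2046.51 − 4000 = 0 → L_y = 1953 N.
ΣF_x = 0: no horizontal applied forces, so L_x = 0.

L_x = 0, L_y = 1953 N, R_y = 2047 N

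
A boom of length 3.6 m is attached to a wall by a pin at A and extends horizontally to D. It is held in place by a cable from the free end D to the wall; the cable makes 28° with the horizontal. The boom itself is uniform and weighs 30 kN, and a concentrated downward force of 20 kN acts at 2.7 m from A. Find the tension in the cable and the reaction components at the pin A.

ΣM about A: T·sin28°·3.6 − 30·1.8 − 20·2.7 = 0 → T = 108/(3.6·0.469472) = 63.9016 ≈ 63.90 kN.
ΣF_x = 0: A_x − T·cos28° = 0 → A_x = 63.9016 × 0.882948 = 56.42 kN.
ΣF_y = 0: A_y + T·sin28° − 30 − 20 = 0 → A_y = 50 − 63.9016 × 0.469472 = 20.00 kN.

T = 63.90 kN, A_x = 56.42 kN, A_y = 20.00 kN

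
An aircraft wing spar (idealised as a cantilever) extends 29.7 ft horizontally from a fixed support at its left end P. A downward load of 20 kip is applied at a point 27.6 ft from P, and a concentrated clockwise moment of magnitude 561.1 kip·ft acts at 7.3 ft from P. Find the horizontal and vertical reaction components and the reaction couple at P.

ΣF_x = 0: P_x = 0.
ΣF_y = 0: P_y − 20 = 0 → P_y = 20.00 kip.
ΣM about P: M_P − 20·27.6 − 561.1 = 0 → M_P = 1113 kip·ft.

P_x = 0, P_y = 20.00 kip, M_P = 1113 kip·ft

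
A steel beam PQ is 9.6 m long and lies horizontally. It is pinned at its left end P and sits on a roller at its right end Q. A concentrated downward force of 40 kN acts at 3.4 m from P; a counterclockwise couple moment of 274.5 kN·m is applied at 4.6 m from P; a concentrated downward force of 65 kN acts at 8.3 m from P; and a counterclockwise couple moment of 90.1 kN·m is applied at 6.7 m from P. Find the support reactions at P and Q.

ΣM about P: Q_y·9.6 − 40·3.4 + 274.5 − 65·8.3 + 90.1 = 0 → Q_y = 310.9/9.6 = 32.3854 ≈ 32.39 kN.
ΣF_y = 0: P_y + 32.3854 − 40 − 65 = 0 → P_y = 72.61 kN.
ΣF_x = 0: no horizontal applied forces, so P_x = 0.

P_x = 0, P_y = 72.61 kN, Q_y = 32.39 kN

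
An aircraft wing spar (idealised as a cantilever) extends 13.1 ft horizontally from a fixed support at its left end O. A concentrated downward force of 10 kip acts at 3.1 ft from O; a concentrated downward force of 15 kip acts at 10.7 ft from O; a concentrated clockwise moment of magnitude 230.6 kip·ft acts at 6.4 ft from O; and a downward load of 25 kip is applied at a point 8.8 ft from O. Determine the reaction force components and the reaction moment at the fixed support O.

O_x = 0, O_y = 50.00 kip, M_O = 642.1 kip·ft

ΣF_x = 0: O_x = 0.
ΣF_y = 0: O_y − 10 − 15 − 25 = 0 → O_y = 50.00 kip.
ΣM about O: M_O − 10·3.1 − 15·10.7 − 230.6 − 25·8.8 = 0 → M_O = 642.1 kip·ft.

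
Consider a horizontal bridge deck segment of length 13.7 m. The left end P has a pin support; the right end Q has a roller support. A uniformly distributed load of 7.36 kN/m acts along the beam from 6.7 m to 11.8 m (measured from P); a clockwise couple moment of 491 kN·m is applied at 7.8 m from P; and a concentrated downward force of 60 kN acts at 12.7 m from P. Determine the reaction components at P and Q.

Resultant of the distributed load: 7.36 × 5.1 = 37.536 kN at 9.25 m from P.
Moments about P: Q_y·13.7 − (7.36·5.1)·9.25 − 491 − 60·12.7 = 0 → Q_y = 1600.208/13.7 = 116.804 ≈ 116.8 kN.
ΣF_y = 0: P_y + 116.804 − 7.36·5.1 − 60 = 0 → P_y = -19.27 kN.
ΣF_x = 0: no horizontal applied forces, so P_x = 0.

P_x = 0, P_y = -19.27 kN, Q_y = 116.8 kN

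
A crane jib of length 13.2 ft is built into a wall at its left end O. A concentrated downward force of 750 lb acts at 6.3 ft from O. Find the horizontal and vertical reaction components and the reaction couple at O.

ΣF_x = 0: O_x = 0.
ΣF_y = 0: O_y − 750 = 0 → O_y = 750.0 lb.
ΣM about O: M_O − 750·6.3 = 0 → M_O = 4725 lb·ft.

O_x = 0, O_y = 750.0 lb, M_O = 4725 lb·ft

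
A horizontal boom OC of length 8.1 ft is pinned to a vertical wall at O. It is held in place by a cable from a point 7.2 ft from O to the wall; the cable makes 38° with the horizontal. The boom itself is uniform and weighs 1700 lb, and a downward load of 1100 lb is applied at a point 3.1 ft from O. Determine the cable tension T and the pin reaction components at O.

ΣM about O: T·sin38°·7.2 − 1700·4.05 − 1100·3.1 = 0 → T = 10295/(7.2·0.615661) = 2322.48 ≈ 2322 lb.
ΣF_x = 0: O_x − T·cos38° = 0 → O_x = 2322.48 × 0.788011 = 1830 lb.
ΣF_y = 0: O_y + T·sin38° − 1700 − 1100 = 0 → O_y = 2800 − 2322.48 × 0.615661 = 1370 lb.

T = 2322 lb, O_x = 1830 lb, O_y = 1370 lb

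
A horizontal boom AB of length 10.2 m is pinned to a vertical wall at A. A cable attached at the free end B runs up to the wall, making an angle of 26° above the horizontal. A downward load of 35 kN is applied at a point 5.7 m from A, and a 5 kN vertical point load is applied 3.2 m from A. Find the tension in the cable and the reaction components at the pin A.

ΣM about A: T·sin26°·10.2 − 35·5.7 − 5·3.2 = 0 → T = 215.5/(10.2·0.438371) = 48.1954 ≈ 48.20 kN.
ΣF_x = 0: A_x − T·cos26° = 0 → A_x = 48.1954 × 0.898794 = 43.32 kN.
ΣF_y = 0: A_y + T·sin26° − 35 − 5 = 0 → A_y = 40 − 48.1954 × 0.438371 = 18.87 kN.

T = 48.20 kN, A_x = 43.32 kN, A_y = 18.87 kN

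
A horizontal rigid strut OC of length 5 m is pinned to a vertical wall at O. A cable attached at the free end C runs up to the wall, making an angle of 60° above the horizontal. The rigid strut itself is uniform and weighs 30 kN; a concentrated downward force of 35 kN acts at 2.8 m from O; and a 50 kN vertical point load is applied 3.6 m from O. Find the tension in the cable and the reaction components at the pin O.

ΣM about O: T·sin60°·5 − 30·2.5 − 35·2.8 − 50·3.6 = 0 → T = 353/(5·0.866025) = 81.5219 ≈ 81.52 kN.
ΣF_x = 0: O_x − T·cos60° = 0 → O_x = 81.5219 × 0.5 = 40.76 kN.
ΣF_y = 0: O_y + T·sin60° − 30 − 35 − 50 = 0 → O_y = 115 − 81.5219 × 0.866025 = 44.40 kN.

T = 81.52 kN, O_x = 40.76 kN, O_y = 44.40 kN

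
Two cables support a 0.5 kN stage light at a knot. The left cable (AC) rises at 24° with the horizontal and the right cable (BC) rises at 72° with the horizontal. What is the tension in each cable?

ΣF_x = 0: −T_AC·cos24° + T_BC·cos72° = 0 → T_BC = 2.9563·T_AC.
ΣF_y = 0: T_AC·sin24° + T_BC·sin72° = 0.5.
Substitute: T_AC·(0.406737 + 2.9563·0.951057) = 0.5 → T_AC = 0.155359 ≈ 0.1554 kN.
Then T_BC = 2.9563 × 0.155359 = 0.4593 kN.

T_AC = 0.1554 kN, T_BC = 0.4593 kN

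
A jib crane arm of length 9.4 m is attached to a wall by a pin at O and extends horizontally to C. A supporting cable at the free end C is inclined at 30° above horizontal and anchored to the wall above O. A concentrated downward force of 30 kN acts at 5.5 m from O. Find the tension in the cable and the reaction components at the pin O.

ΣM about O: T·sin30°·9.4 − 30·5.5 = 0 → T = 165/(9.4·0.5) = 35.1064 ≈ 35.11 kN.
ΣF_x = 0: O_x − T·cos30° = 0 → O_x = 35.1064 × 0.866025 = 30.40 kN.
ΣF_y = 0: O_y + T·sin30° − 30 = 0 → O_y = 30 − 35.1064 × 0.5 = 12.45 kN.

T = 35.11 kN, O_x = 30.40 kN, O_y = 12.45 kN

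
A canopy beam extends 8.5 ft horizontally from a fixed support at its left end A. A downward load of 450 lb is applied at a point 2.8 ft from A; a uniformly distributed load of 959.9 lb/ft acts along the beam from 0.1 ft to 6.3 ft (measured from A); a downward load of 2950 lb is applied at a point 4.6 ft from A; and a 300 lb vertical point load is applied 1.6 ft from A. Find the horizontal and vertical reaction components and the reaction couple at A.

Resultant of the distributed load: 959.9 × 6.2 = 5951.38 lb at 3.2 ft from A.
ΣF_x = 0: A_x = 0.
ΣF_y = 0: A_y − 450 − 959.9·6.2 − 2950 − 300 = 0 → A_y = 9651 lb.
ΣM about A: M_A − 450·2.8 − (959.9·6.2)·3.2 − 2950·4.6 − 300·1.6 = 0 → M_A = 34350 lb·ft.

A_x = 0, A_y = 9651 lb, M_A = 34350 lb·ft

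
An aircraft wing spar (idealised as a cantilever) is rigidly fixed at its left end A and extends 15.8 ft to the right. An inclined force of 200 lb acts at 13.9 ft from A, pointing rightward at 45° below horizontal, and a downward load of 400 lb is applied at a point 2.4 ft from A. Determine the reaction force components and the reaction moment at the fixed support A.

A_x = -141.4 lb, A_y = 541.4 lb, M_A = 2926 lb·ft

ΣF_x = 0: A_x + 200·cos45° = 0 → A_x = -141.4 lb.
ΣF_y = 0: A_y − 200·sin45° − 400 = 0 → A_y = 541.4 lb.
ΣM about A: M_A − 200·sin45°·13.9 − 400·2.4 = 0 → M_A = 2926 lb·ft.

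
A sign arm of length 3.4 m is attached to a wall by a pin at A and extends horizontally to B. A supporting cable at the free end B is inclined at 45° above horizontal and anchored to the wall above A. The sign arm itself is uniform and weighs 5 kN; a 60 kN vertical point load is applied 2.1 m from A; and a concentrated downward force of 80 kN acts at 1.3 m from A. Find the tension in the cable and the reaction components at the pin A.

ΣM about A: T·sin45°·3.4 − 5·1.7 − 60·2.1 − 80·1.3 = 0 → T = 238.5/(3.4·0.707107) = 99.2029 ≈ 99.20 kN.
ΣF_x = 0: A_x − T·cos45° = 0 → A_x = 99.2029 × 0.707107 = 70.15 kN.
ΣF_y = 0: A_y + T·sin45° − 5 − 60 − 80 = 0 → A_y = 145 − 99.2029 × 0.707107 = 74.85 kN.

T = 99.20 kN, A_x = 70.15 kN, A_y = 74.85 kN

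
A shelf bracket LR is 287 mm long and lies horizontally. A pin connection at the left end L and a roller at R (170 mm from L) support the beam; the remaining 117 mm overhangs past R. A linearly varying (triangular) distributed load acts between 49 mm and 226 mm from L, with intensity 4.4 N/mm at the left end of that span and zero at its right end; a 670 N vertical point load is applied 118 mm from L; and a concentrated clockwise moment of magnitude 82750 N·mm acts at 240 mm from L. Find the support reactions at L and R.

L_x = 0, L_y = -139.8 N, R_y = 1199 N

Resultant of the triangular load: ½ × 4.4 × 177 = 389.4 N, acting at 108 mm from L (one-third of the span from the peak).
ΣM about L: R_y·170 − (½·4.4·177)·108 − 670·118 − 82750 = 0 → R_y = 203865.2/170 = 1199.21 ≈ 1199 N.
ΣF_y = 0: L_y + 1199.21 − ½·4.4·177 − 670 = 0 → L_y = -139.8 N.
ΣF_x = 0: no horizontal applied forces, so L_x = 0.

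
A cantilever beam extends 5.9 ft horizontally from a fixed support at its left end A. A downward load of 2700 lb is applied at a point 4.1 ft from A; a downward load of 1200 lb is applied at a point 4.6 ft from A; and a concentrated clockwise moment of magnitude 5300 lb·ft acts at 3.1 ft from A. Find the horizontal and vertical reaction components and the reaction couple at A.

A_x = 0, A_y = 3900 lb, M_A = 21890 lb·ft

ΣF_x = 0: A_x = 0.
ΣF_y = 0: A_y − 2700 − 1200 = 0 → A_y = 3900 lb.
ΣM about A: M_A − 2700·4.1 − 1200·4.6 − 5300 = 0 → M_A = 21890 lb·ft.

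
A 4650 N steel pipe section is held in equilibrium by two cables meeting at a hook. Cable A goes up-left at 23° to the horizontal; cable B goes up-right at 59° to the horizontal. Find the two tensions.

T_A = 2418 N, T_B = 4322 N

ΣF_x = 0: −T_A·cos23° + T_B·cos59° = 0 → T_B = 1.78726·T_A.
ΣF_y = 0: T_A·sin23° + T_B·sin59° = 4650.
Substitute: T_A·(0.390731 + 1.78726·0.857167) = 4650 → T_A = 2418.46 ≈ 2418 N.
Then T_B = 1.78726 × 2418.46 = 4322 N.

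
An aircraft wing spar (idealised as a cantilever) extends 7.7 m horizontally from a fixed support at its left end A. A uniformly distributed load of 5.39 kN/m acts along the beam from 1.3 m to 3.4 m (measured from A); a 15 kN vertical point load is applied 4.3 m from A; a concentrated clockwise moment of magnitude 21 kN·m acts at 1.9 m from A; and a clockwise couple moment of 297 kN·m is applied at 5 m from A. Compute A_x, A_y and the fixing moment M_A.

Resultant of the distributed load: 5.39 × 2.1 = 11.319 kN at 2.35 m from A.
ΣF_x = 0: A_x = 0.
ΣF_y = 0: A_y − 5.39·2.1 − 15 = 0 → A_y = 26.32 kN.
ΣM about A: M_A − (5.39·2.1)·2.35 − 15·4.3 − 21 − 297 = 0 → M_A = 409.1 kN·m.

A_x = 0, A_y = 26.32 kN, M_A = 409.1 kN·m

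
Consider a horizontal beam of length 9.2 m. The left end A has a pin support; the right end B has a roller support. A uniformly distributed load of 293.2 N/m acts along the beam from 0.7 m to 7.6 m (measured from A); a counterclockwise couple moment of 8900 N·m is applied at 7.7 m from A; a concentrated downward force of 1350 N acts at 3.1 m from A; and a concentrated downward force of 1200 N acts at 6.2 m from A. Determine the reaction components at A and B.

Resultant of the distributed load: 293.2 × 6.9 = 2023.08 N at 4.15 m from A.
ΣM about A: B_y·9.2 − (293.2·6.9)·4.15 + 8900 − 1350·3.1 − 1200·6.2 = 0 → B_y = 11120.782/9.2 = 1208.78 ≈ 1209 N.
ΣF_y = 0: A_y + 1208.78 − 293.2·6.9 − 1350 − 1200 = 0 → A_y = 3364 N.
ΣF_x = 0: no horizontal applied forces, so A_x = 0.

A_x = 0, A_y = 3364 N, B_y = 1209 N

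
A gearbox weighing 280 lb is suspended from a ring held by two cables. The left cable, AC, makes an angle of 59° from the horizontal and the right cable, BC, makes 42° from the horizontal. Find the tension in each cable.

ΣF_x = 0: −T_AC·cos59° + T_BC·cos42° = 0 → T_BC = 0.693052·T_AC.
ΣF_y = 0: T_AC·sin59° + T_BC·sin42° = 280.
Substitute: T_AC·(0.857167 + 0.693052·0.669131) = 280 → T_AC = 211.975 ≈ 212.0 lb.
Then T_BC = 0.693052 × 211.975 = 146.9 lb.

T_AC = 212.0 lb, T_BC = 146.9 lb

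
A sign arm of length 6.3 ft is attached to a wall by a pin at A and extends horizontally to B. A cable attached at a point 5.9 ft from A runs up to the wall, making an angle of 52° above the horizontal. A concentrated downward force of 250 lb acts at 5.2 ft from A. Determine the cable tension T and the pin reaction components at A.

T = 279.6 lb, A_x = 172.1 lb, A_y = 29.66 lb

ΣM about A: T·sin52°·5.9 − 250·5.2 = 0 → T = 1300/(5.9·0.788011) = 279.614 ≈ 279.6 lb.
ΣF_x = 0: A_x − T·cos52° = 0 → A_x = 279.614 × 0.615661 = 172.1 lb.
ΣF_y = 0: A_y + T·sin52° − 250 = 0 → A_y = 250 − 279.614 × 0.788011 = 29.66 lb.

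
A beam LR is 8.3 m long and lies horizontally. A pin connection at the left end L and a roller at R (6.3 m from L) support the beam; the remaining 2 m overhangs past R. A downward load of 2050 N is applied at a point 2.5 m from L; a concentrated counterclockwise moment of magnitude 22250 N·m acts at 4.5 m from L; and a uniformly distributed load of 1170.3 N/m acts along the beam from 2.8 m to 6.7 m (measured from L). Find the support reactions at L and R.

Resultant of the distributed load: 1170.3 × 3.9 = 4564.17 N at 4.75 m from L.
ΣM about L: R_y·6.3 − 2050·2.5 + 22250 − (1170.3·3.9)·4.75 = 0 → R_y = 4554.8075/6.3 = 722.985 ≈ 723.0 N.
ΣF_y = 0: L_y + 722.985 − 2050 − 1170.3·3.9 = 0 → L_y = 5891 N.
ΣF_x = 0: no horizontal applied forces, so L_x = 0.

L_x = 0, L_y = 5891 N, R_y = 723.0 N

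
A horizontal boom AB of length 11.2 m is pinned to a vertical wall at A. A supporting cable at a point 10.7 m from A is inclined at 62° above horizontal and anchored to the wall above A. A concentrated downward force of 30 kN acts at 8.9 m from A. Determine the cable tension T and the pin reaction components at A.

T = 28.26 kN, A_x = 13.27 kN, A_y = 5.047 kN

ΣM about A: T·sin62°·10.7 − 30·8.9 = 0 → T = 267/(10.7·0.882948) = 28.2613 ≈ 28.26 kN.
ΣF_x = 0: A_x − T·cos62° = 0 → A_x = 28.2613 × 0.469472 = 13.27 kN.
ΣF_y = 0: A_y + T·sin62° − 30 = 0 → A_y = 30 − 28.2613 × 0.882948 = 5.047 kN.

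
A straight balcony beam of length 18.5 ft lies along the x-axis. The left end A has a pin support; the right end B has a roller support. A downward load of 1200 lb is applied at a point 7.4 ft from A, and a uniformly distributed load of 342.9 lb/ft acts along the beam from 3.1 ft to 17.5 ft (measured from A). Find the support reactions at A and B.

A_x = 0, A_y = 2909 lb, B_y = 3229 lb

Resultant of the distributed load: 342.9 × 14.4 = 4937.76 lb at 10.3 ft from A.
Taking moments about A: B_y·18.5 − 1200·7.4 − (342.9·14.4)·10.3 = 0 → B_y = 59738.928/18.5 = 3229.13 ≈ 3229 lb.
ΣF_y = 0: A_y + 3229.13 − 1200 − 342.9·14.4 = 0 → A_y = 2909 lb.
ΣF_x = 0: no horizontal applied forces, so A_x = 0.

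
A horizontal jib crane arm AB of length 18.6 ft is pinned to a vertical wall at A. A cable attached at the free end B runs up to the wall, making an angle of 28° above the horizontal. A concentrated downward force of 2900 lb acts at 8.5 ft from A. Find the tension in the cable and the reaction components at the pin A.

T = 2823 lb, A_x = 2492 lb, A_y = 1575 lb

ΣM about A: T·sin28°·18.6 − 2900·8.5 = 0 → T = 24650/(18.6·0.469472) = 2822.89 ≈ 2823 lb.
ΣF_x = 0: A_x − T·cos28° = 0 → A_x = 2822.89 × 0.882948 = 2492 lb.
ΣF_y = 0: A_y + T·sin28° − 2900 = 0 → A_y = 2900 − 2822.89 × 0.469472 = 1575 lb.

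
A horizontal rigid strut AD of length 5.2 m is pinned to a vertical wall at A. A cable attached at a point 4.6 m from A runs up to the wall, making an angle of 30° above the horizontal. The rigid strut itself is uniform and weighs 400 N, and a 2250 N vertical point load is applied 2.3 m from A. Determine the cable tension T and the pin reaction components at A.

T = 2702 N, A_x = 2340 N, A_y = 1299 N

ΣM about A: T·sin30°·4.6 − 400·2.6 − 2250·2.3 = 0 → T = 6215/(4.6·0.5) = 2702.17 ≈ 2702 N.
ΣF_x = 0: A_x − T·cos30° = 0 → A_x = 2702.17 × 0.866025 = 2340 N.
ΣF_y = 0: A_y + T·sin30° − 400 − 2250 = 0 → A_y = 2650 − 2702.17 × 0.5 = 1299 N.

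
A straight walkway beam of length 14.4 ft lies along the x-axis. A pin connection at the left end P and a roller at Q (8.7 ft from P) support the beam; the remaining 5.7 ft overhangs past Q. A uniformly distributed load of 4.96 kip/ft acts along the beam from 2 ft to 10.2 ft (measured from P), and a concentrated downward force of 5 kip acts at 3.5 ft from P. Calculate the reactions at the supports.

P_x = 0, P_y = 15.14 kip, Q_y = 30.53 kip

Resultant of the distributed load: 4.96 × 8.2 = 40.672 kip at 6.1 ft from P.
Taking moments about P: Q_y·8.7 − (4.96·8.2)·6.1 − 5·3.5 = 0 → Q_y = 265.5992/8.7 = 30.5286 ≈ 30.53 kip.
ΣF_y = 0: P_y + 30.5286 − 4.96·8.2 − 5 = 0 → P_y = 15.14 kip.
ΣF_x = 0: no horizontal applied forces, so P_x = 0.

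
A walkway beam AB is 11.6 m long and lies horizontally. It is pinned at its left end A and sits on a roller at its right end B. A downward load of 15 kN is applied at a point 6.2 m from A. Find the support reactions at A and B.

Taking moments about A: B_y·11.6 − 15·6.2 = 0 → B_y = 93/11.6 = 8.01724 ≈ 8.017 kN.
ΣF_y = 0: A_y + 8.01724 − 15 = 0 → A_y = 6.983 kN.
ΣF_x = 0: no horizontal applied forces, so A_x = 0.

A_x = 0, A_y = 6.983 kN, B_y = 8.017 kN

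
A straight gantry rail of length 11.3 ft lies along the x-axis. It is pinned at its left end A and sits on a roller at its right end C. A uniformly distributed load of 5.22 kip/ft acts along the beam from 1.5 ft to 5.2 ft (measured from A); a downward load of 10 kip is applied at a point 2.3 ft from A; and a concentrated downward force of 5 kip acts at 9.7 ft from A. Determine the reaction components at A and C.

A_x = 0, A_y = 22.26 kip, C_y = 12.05 kip

Resultant of the distributed load: 5.22 × 3.7 = 19.314 kip at 3.35 ft from A.
ΣM about A: C_y·11.3 − (5.22·3.7)·3.35 − 10·2.3 − 5·9.7 = 0 → C_y = 136.2019/11.3 = 12.0533 ≈ 12.05 kip.
ΣF_y = 0: A_y + 12.0533 − 5.22·3.7 − 10 − 5 = 0 → A_y = 22.26 kip.
ΣF_x = 0: no horizontal applied forces, so A_x = 0.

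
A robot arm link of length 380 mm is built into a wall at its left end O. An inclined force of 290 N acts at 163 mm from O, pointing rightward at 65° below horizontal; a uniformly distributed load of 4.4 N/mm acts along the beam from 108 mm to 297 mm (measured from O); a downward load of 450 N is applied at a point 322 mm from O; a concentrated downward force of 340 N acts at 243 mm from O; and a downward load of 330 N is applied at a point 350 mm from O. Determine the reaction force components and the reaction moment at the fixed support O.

Resultant of the distributed load: 4.4 × 189 = 831.6 N at 202.5 mm from O.
ΣF_x = 0: O_x + 290·cos65° = 0 → O_x = -122.6 N.
ΣF_y = 0: O_y − 290·sin65° − 4.4·189 − 450 − 340 − 330 = 0 → O_y = 2214 N.
ΣM about O: M_O − 290·sin65°·163 − (4.4·189)·202.5 − 450·322 − 340·243 − 330·350 = 0 → M_O = 554300 N·mm.

O_x = -122.6 N, O_y = 2214 N, M_O = 554300 N·mm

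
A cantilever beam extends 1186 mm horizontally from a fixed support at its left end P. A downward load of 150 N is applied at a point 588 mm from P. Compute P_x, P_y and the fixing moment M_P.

P_x = 0, P_y = 150.0 N, M_P = 88200 N·mm

ΣF_x = 0: P_x = 0.
ΣF_y = 0: P_y − 150 = 0 → P_y = 150.0 N.
ΣM about P: M_P − 150·588 = 0 → M_P = 88200 N·mm.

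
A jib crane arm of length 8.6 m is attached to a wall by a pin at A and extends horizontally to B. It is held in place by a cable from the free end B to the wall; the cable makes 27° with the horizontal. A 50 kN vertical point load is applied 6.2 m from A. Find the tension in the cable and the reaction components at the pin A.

ΣM about A: T·sin27°·8.6 − 50·6.2 = 0 → T = 310/(8.6·0.45399) = 79.3994 ≈ 79.40 kN.
ΣF_x = 0: A_x − T·cos27° = 0 → A_x = 79.3994 × 0.891007 = 70.75 kN.
ΣF_y = 0: A_y + T·sin27° − 50 = 0 → A_y = 50 − 79.3994 × 0.45399 = 13.95 kN.

T = 79.40 kN, A_x = 70.75 kN, A_y = 13.95 kN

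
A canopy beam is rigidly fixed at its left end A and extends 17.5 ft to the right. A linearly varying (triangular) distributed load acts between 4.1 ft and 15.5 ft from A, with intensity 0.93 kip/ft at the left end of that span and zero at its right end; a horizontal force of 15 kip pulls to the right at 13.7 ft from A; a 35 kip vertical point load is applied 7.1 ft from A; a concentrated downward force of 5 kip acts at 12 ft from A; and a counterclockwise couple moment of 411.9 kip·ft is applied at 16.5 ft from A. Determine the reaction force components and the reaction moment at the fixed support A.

Resultant of the triangular load: ½ × 0.93 × 11.4 = 5.301 kip, acting at 7.9 ft from A (one-third of the span from the peak).
ΣF_x = 0: A_x + 15 = 0 → A_x = -15.00 kip.
ΣF_y = 0: A_y − ½·0.93·11.4 − 35 − 5 = 0 → A_y = 45.30 kip.
ΣM about A: M_A − (½·0.93·11.4)·7.9 − 35·7.1 − 5·12 + 411.9 = 0 → M_A = -61.52 kip·ft.

A_x = -15.00 kip, A_y = 45.30 kip, M_A = -61.52 kip·ft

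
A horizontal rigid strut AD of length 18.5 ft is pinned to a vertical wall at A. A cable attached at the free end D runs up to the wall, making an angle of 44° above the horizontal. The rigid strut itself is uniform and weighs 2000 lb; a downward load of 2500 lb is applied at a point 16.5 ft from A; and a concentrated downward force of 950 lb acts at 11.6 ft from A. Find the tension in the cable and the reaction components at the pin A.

T = 5507 lb, A_x = 3961 lb, A_y = 1625 lb

ΣM about A: T·sin44°·18.5 − 2000·9.25 − 2500·16.5 − 950·11.6 = 0 → T = 70770/(18.5·0.694658) = 5506.89 ≈ 5507 lb.
ΣF_x = 0: A_x − T·cos44° = 0 → A_x = 5506.89 × 0.71934 = 3961 lb.
ΣF_y = 0: A_y + T·sin44° − 2000 − 2500 − 950 = 0 → A_y = 5450 − 5506.89 × 0.694658 = 1625 lb.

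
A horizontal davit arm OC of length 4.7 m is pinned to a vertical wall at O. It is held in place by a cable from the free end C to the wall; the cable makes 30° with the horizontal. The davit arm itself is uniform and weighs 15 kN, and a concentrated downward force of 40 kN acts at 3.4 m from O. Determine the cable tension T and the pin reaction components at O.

T = 72.87 kN, O_x = 63.11 kN, O_y = 18.56 kN

ΣM about O: T·sin30°·4.7 − 15·2.35 − 40·3.4 = 0 → T = 171.25/(4.7·0.5) = 72.8723 ≈ 72.87 kN.
ΣF_x = 0: O_x − T·cos30° = 0 → O_x = 72.8723 × 0.866025 = 63.11 kN.
ΣF_y = 0: O_y + T·sin30° − 15 − 40 = 0 → O_y = 55 − 72.8723 × 0.5 = 18.56 kN.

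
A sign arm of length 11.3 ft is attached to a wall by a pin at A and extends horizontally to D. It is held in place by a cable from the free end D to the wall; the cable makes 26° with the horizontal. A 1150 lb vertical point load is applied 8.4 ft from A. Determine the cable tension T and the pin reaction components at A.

ΣM about A: T·sin26°·11.3 − 1150·8.4 = 0 → T = 9660/(11.3·0.438371) = 1950.1 ≈ 1950 lb.
ΣF_x = 0: A_x − T·cos26° = 0 → A_x = 1950.1 × 0.898794 = 1753 lb.
ΣF_y = 0: A_y + T·sin26° − 1150 = 0 → A_y = 1150 − 1950.1 × 0.438371 = 295.1 lb.

T = 1950 lb, A_x = 1753 lb, A_y = 295.1 lb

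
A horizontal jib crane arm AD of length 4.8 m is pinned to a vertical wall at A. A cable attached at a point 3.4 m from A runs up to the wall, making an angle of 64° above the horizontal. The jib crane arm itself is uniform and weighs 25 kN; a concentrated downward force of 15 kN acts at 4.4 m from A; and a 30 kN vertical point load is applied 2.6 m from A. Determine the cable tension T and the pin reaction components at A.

ΣM about A: T·sin64°·3.4 − 25·2.4 − 15·4.4 − 30·2.6 = 0 → T = 204/(3.4·0.898794) = 66.7561 ≈ 66.76 kN.
ΣF_x = 0: A_x − T·cos64° = 0 → A_x = 66.7561 × 0.438371 = 29.26 kN.
ΣF_y = 0: A_y + T·sin64° − 25 − 15 − 30 = 0 → A_y = 70 − 66.7561 × 0.898794 = 10.00 kN.

T = 66.76 kN, A_x = 29.26 kN, A_y = 10.00 kN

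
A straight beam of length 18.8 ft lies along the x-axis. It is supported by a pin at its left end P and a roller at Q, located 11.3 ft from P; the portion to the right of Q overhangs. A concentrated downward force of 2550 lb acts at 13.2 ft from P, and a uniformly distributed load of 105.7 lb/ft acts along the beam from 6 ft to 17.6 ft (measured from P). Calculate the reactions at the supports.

Resultant of the distributed load: 105.7 × 11.6 = 1226.12 lb at 11.8 ft from P.
ΣM about P: Q_y·11.3 − 2550·13.2 − (105.7·11.6)·11.8 = 0 → Q_y = 48128.216/11.3 = 4259.13 ≈ 4259 lb.
ΣF_y = 0: P_y + 4259.13 − 2550 − 105.7·11.6 = 0 → P_y = -483.0 lb.
ΣF_x = 0: no horizontal applied forces, so P_x = 0.

P_x = 0, P_y = -483.0 lb, Q_y = 4259 lb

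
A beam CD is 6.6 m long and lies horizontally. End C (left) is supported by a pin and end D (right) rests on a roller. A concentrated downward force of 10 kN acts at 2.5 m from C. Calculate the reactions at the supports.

C_x = 0, C_y = 6.212 kN, D_y = 3.788 kN

Moments about C: D_y·6.6 − 10·2.5 = 0 → D_y = 25/6.6 = 3.78788 ≈ 3.788 kN.
ΣF_y = 0: C_y + 3.78788 − 10 = 0 → C_y = 6.212 kN.
ΣF_x = 0: no horizontal applied forces, so C_x = 0.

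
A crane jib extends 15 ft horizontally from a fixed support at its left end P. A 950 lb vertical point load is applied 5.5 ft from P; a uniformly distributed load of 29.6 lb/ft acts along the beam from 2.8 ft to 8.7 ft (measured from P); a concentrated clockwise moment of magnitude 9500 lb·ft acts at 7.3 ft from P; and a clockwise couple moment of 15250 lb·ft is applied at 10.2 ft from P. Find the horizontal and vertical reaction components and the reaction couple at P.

P_x = 0, P_y = 1125 lb, M_P = 30980 lb·ft

Resultant of the distributed load: 29.6 × 5.9 = 174.64 lb at 5.75 ft from P.
ΣF_x = 0: P_x = 0.
ΣF_y = 0: P_y − 950 − 29.6·5.9 = 0 → P_y = 1125 lb.
ΣM about P: M_P − 950·5.5 − (29.6·5.9)·5.75 − 9500 − 15250 = 0 → M_P = 30980 lb·ft.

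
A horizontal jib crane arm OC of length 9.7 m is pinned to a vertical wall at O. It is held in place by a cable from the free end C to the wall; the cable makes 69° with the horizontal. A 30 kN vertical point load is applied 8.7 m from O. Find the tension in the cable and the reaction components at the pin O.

ΣM about O: T·sin69°·9.7 − 30·8.7 = 0 → T = 261/(9.7·0.93358) = 28.8215 ≈ 28.82 kN.
ΣF_x = 0: O_x − T·cos69° = 0 → O_x = 28.8215 × 0.358368 = 10.33 kN.
ΣF_y = 0: O_y + T·sin69° − 30 = 0 → O_y = 30 − 28.8215 × 0.93358 = 3.093 kN.

T = 28.82 kN, O_x = 10.33 kN, O_y = 3.093 kN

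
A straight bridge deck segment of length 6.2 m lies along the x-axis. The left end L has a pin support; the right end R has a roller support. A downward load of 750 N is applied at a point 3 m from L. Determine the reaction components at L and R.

L_x = 0, L_y = 387.1 N, R_y = 362.9 N

Moments about L: R_y·6.2 − 750·3 = 0 → R_y = 2250/6.2 = 362.903 ≈ 362.9 N.
ΣF_y = 0: L_y + 362.903 − 750 = 0 → L_y = 387.1 N.
ΣF_x = 0: no horizontal applied forces, so L_x = 0.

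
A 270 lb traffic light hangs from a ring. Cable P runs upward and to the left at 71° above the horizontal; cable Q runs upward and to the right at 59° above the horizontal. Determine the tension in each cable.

ΣF_x = 0: −T_P·cos71° + T_Q·cos59° = 0 → T_Q = 0.632124·T_P.
ΣF_y = 0: T_P·sin71° + T_Q·sin59° = 270.
Substitute: T_P·(0.945519 + 0.632124·0.857167) = 270 → T_P = 181.53 ≈ 181.5 lb.
Then T_Q = 0.632124 × 181.53 = 114.7 lb.

T_P = 181.5 lb, T_Q = 114.7 lb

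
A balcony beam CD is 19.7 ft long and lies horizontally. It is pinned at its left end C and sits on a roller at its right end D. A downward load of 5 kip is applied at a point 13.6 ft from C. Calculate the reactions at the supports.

C_x = 0, C_y = 1.548 kip, D_y = 3.452 kip

Moments about C: D_y·19.7 − 5·13.6 = 0 → D_y = 68/19.7 = 3.45178 ≈ 3.452 kip.
ΣF_y = 0: C_y + 3.45178 − 5 = 0 → C_y = 1.548 kip.
ΣF_x = 0: no horizontal applied forces, so C_x = 0.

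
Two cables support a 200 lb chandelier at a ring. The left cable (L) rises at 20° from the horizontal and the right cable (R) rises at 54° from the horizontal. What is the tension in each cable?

ΣF_x = 0: −T_L·cos20° + T_R·cos54° = 0 → T_R = 1.5987·T_L.
ΣF_y = 0: T_L·sin20° + T_R·sin54° = 200.
Substitute: T_L·(0.34202 + 1.5987·0.809017) = 200 → T_L = 122.295 ≈ 122.3 lb.
Then T_R = 1.5987 × 122.295 = 195.5 lb.

T_L = 122.3 lb, T_R = 195.5 lb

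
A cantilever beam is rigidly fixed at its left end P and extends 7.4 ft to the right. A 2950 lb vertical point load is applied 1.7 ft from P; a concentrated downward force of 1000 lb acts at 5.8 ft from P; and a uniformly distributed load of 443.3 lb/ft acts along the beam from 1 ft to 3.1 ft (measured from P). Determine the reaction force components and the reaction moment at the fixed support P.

P_x = 0, P_y = 4881 lb, M_P = 12720 lb·ft

Resultant of the distributed load: 443.3 × 2.1 = 930.93 lb at 2.05 ft from P.
ΣF_x = 0: P_x = 0.
ΣF_y = 0: P_y − 2950 − 1000 − 443.3·2.1 = 0 → P_y = 4881 lb.
ΣM about P: M_P − 2950·1.7 − 1000·5.8 − (443.3·2.1)·2.05 = 0 → M_P = 12720 lb·ft.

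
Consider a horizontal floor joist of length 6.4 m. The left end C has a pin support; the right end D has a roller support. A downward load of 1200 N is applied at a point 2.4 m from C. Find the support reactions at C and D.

C_x = 0, C_y = 750.0 N, D_y = 450.0 N

Moments about C: D_y·6.4 − 1200·2.4 = 0 → D_y = 2880/6.4 = 450.0 N.
ΣF_y = 0: C_y + 450 − 1200 = 0 → C_y = 750.0 N.
ΣF_x = 0: no horizontal applied forces, so C_x = 0.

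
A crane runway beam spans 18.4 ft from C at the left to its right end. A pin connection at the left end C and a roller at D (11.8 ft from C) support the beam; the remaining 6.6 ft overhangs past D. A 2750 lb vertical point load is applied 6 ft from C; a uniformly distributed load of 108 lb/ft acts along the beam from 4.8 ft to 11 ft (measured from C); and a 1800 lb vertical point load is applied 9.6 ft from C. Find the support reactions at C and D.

C_x = 0, C_y = 1909 lb, D_y = 3311 lb

Resultant of the distributed load: 108 × 6.2 = 669.6 lb at 7.9 ft from C.
Moments about C: D_y·11.8 − 2750·6 − (108·6.2)·7.9 − 1800·9.6 = 0 → D_y = 39069.84/11.8 = 3311 lb.
ΣF_y = 0: C_y + 3311 − 2750 − 108·6.2 − 1800 = 0 → C_y = 1909 lb.
ΣF_x = 0: no horizontal applied forces, so C_x = 0.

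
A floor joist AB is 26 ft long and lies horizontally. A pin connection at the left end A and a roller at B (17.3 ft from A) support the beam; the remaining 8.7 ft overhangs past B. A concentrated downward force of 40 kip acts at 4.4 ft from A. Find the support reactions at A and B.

A_x = 0, A_y = 29.83 kip, B_y = 10.17 kip

Moments about A: B_y·17.3 − 40·4.4 = 0 → B_y = 176/17.3 = 10.1734 ≈ 10.17 kip.
ΣF_y = 0: A_y + 10.1734 − 40 = 0 → A_y = 29.83 kip.
ΣF_x = 0: no horizontal applied forces, so A_x = 0.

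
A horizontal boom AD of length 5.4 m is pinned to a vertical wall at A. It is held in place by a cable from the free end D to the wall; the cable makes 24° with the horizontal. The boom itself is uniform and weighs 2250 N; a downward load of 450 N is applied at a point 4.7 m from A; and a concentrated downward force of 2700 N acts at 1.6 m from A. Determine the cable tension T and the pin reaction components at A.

T = 5696 N, A_x = 5203 N, A_y = 3083 N

ΣM about A: T·sin24°·5.4 − 2250·2.7 − 450·4.7 − 2700·1.6 = 0 → T = 12510/(5.4·0.406737) = 5695.74 ≈ 5696 N.
ΣF_x = 0: A_x − T·cos24° = 0 → A_x = 5695.74 × 0.913545 = 5203 N.
ΣF_y = 0: A_y + T·sin24° − 2250 − 450 − 2700 = 0 → A_y = 5400 − 5695.74 × 0.406737 = 3083 N.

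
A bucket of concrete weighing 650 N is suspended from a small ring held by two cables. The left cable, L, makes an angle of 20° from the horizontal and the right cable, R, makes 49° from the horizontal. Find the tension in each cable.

T_L = 456.8 N, T_R = 654.3 N

ΣF_x = 0: −T_L·cos20° + T_R·cos49° = 0 → T_R = 1.43233·T_L.
ΣF_y = 0: T_L·sin20° + T_R·sin49° = 650.
Substitute: T_L·(0.34202 + 1.43233·0.75471) = 650 → T_L = 456.777 ≈ 456.8 N.
Then T_R = 1.43233 × 456.777 = 654.3 N.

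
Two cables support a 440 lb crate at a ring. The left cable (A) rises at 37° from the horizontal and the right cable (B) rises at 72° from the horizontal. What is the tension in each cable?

T_A = 143.8 lb, T_B = 371.6 lb

ΣF_x = 0: −T_A·cos37° + T_B·cos72° = 0 → T_B = 2.58444·T_A.
ΣF_y = 0: T_A·sin37° + T_B·sin72° = 440.
Substitute: T_A·(0.601815 + 2.58444·0.951057) = 440 → T_A = 143.802 ≈ 143.8 lb.
Then T_B = 2.58444 × 143.802 = 371.6 lb.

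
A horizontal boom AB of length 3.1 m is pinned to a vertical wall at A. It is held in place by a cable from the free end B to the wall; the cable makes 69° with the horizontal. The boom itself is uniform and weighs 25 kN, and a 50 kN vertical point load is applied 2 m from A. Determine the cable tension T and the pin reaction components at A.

T = 47.94 kN, A_x = 17.18 kN, A_y = 30.24 kN

ΣM about A: T·sin69°·3.1 − 25·1.55 − 50·2 = 0 → T = 138.75/(3.1·0.93358) = 47.9424 ≈ 47.94 kN.
ΣF_x = 0: A_x − T·cos69° = 0 → A_x = 47.9424 × 0.358368 = 17.18 kN.
ΣF_y = 0: A_y + T·sin69° − 25 − 50 = 0 → A_y = 75 − 47.9424 × 0.93358 = 30.24 kN.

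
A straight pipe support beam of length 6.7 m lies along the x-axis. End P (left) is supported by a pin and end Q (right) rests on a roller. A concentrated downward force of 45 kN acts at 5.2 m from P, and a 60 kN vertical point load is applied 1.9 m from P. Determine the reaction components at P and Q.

Taking moments about P: Q_y·6.7 − 45·5.2 − 60·1.9 = 0 → Q_y = 348/6.7 = 51.9403 ≈ 51.94 kN.
ΣF_y = 0: P_y + 51.9403 − 45 − 60 = 0 → P_y = 53.06 kN.
ΣF_x = 0: no horizontal applied forces, so P_x = 0.

P_x = 0, P_y = 53.06 kN, Q_y = 51.94 kN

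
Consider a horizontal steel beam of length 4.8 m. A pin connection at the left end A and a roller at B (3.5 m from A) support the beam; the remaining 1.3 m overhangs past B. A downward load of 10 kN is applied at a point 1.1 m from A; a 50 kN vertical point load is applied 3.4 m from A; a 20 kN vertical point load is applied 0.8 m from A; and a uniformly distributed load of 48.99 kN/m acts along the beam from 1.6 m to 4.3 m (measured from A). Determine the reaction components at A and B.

Resultant of the distributed load: 48.99 × 2.7 = 132.273 kN at 2.95 m from A.
Taking moments about A: B_y·3.5 − 10·1.1 − 50·3.4 − 20·0.8 − (48.99·2.7)·2.95 = 0 → B_y = 587.20535/3.5 = 167.773 ≈ 167.8 kN.
ΣF_y = 0: A_y + 167.773 − 10 − 50 − 20 − 48.99·2.7 = 0 → A_y = 44.50 kN.
ΣF_x = 0: no horizontal applied forces, so A_x = 0.

A_x = 0, A_y = 44.50 kN, B_y = 167.8 kN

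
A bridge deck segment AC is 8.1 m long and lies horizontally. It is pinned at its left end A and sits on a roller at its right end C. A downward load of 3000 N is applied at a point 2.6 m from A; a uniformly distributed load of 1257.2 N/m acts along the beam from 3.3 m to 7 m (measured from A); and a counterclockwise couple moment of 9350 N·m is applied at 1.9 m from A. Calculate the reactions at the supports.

Resultant of the distributed load: 1257.2 × 3.7 = 4651.64 N at 5.15 m from A.
Moments about A: C_y·8.1 − 3000·2.6 − (1257.2·3.7)·5.15 + 9350 = 0 → C_y = 22405.946/8.1 = 2766.17 ≈ 2766 N.
ΣF_y = 0: A_y + 2766.17 − 3000 − 1257.2·3.7 = 0 → A_y = 4885 N.
ΣF_x = 0: no horizontal applied forces, so A_x = 0.

A_x = 0, A_y = 4885 N, C_y = 2766 N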